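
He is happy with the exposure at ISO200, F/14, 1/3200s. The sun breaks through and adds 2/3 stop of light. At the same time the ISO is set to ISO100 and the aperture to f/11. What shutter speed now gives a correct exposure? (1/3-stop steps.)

Scene light: 2/3 stop brighter.
ISO: 200 → 160 → 125 → 100 — 1 stop lower (darker).
Aperture: f/14 → f/13 → f/11 — 2/3 stop opened up (brighter).
Net so far: 1/3 stop brighter. Shutter speed: 1/3200 → 1/4000.

1/4000s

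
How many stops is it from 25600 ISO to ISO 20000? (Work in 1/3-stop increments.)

25600 → 20000 — count the steps: 1 third-stops = 1/3 stop.

1/3 stop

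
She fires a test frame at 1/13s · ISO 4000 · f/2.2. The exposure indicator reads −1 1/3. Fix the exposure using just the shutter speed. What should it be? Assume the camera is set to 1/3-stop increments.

1/5s

Underexposed by 1 1/3 stops → need 1 1/3 stops brighter.
Shutter speed: 1/13 → 1/10 → 1/8 → 1/6 → 1/5.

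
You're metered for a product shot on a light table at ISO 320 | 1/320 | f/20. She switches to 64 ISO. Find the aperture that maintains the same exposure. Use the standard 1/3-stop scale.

ISO: 320 → 250 → 200 → 160 → 125 → 100 → 80 → 64 — 2 1/3 stops dropped (darker).
Need 2 1/3 stops brighter from the aperture: f/20 → f/18 → f/16 → f/14 → f/13 → f/11 → f/10 → f/9.

f/9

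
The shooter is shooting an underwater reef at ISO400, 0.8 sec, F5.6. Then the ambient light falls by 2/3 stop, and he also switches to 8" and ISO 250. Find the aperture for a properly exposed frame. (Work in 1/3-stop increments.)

f/11

Scene light: 2/3 stop darker.
Shutter speed: 0.8 → 1 → 1.3 → 1.6 → 2 → 2.5 → 3.2 → 4 → 5 → 6 → 8 — 3 1/3 stops longer (brighter).
ISO: 400 → 320 → 250 — 2/3 stop lower (darker).
Net so far: 2 stops brighter. Aperture: f/5.6 → f/6.3 → f/7.1 → f/8 → f/9 → f/10 → f/11.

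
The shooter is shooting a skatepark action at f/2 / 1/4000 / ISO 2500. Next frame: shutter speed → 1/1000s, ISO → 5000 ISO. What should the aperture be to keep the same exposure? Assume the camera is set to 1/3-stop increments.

Shutter speed: 1/4000 → 1/3200 → 1/2500 → 1/2000 → 1/1600 → 1/1250 → 1/1000 — 2 stops longer (brighter).
ISO: 2500 → 3200 → 4000 → 5000 — 1 stop higher (brighter).
Net change so far: 3 stops brighter. Offset with the aperture: f/2 → f/2.2 → f/2.5 → f/2.8 → f/3.2 → f/3.5 → f/4 → f/4.5 → f/5 → f/5.6.

f/5.6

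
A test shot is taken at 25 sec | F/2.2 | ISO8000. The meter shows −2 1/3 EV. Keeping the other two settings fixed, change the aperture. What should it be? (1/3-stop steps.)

Underexposed by 2 1/3 stops → need 2 1/3 stops brighter.
Aperture: f/2.2 → f/2 → f/1.8 → f/1.6 → f/1.4 → f/1.2 → f/1.1 → f/1.0.

f/1.0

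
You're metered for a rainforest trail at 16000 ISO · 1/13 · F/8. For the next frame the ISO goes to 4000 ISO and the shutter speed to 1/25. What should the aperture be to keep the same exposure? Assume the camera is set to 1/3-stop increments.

ISO: 16000 → 12800 → 10000 → 8000 → 6400 → 5000 → 4000 — 2 stops lower (darker).
Shutter speed: 1/13 → 1/15 → 1/20 → 1/25 — 1 stop shorter (darker).
Net change so far: 3 stops darker. Offset with the aperture: f/8 → f/7.1 → f/6.3 → f/5.6 → f/5 → f/4.5 → f/4 → f/3.5 → f/3.2 → f/2.8.

f/2.8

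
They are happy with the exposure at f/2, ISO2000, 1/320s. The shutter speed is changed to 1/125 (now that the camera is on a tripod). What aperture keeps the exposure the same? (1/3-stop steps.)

f/3.2

Shutter speed: 1/320 → 1/250 → 1/200 → 1/160 → 1/125 — 1 1/3 stops longer (brighter).
Need 1 1/3 stops darker from the aperture: f/2 → f/2.2 → f/2.5 → f/2.8 → f/3.2.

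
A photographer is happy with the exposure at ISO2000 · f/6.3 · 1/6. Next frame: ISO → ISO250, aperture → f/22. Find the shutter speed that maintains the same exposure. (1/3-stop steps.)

15 s

ISO: 2000 → 1600 → 1250 → 1000 → 800 → 640 → 500 → 400 → 320 → 250 — 3 stops dropped (darker).
Aperture: f/6.3 → f/7.1 → f/8 → f/9 → f/10 → f/11 → f/13 → f/14 → f/16 → f/18 → f/20 → f/22 — 3 2/3 stops smaller aperture (darker).
Net change so far: 6 2/3 stops darker. Offset with the shutter speed: 1/6 → 1/5 → 1/4 → 0.3 → 0.4 → 0.5 → 0.6 → 0.8 → 1 → 1.3 → 1.6 → 2 → 2.5 → 3.2 → 4 → 5 → 6 → 8 → 10 → 13 → 15.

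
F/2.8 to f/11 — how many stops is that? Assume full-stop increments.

f/2.8 → f/4 → f/5.6 → f/8 → f/11 — count the steps: 4 stops.

4 stops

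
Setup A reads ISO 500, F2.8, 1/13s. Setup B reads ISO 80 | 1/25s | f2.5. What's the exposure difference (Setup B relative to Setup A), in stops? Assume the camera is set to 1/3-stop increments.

3 1/3 stops darker

Aperture: f/2.8 → f/2.5 — 1/3 stop opened up (brighter).
Shutter speed: 1/13 → 1/15 → 1/20 → 1/25 — 1 stop faster (darker).
ISO: 500 → 400 → 320 → 250 → 200 → 160 → 125 → 100 → 80 — 2 2/3 stops dropped (darker).
Net: +1/3 −1 −2 2/3 = −3 1/3 stops.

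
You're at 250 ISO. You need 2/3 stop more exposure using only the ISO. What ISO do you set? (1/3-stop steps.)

ISO 400

ISO: 250 → 320 → 400 — 2/3 stop higher (brighter).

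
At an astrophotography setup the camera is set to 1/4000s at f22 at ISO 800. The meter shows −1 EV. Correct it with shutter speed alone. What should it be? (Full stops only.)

Underexposed by 1 stop → need 1 stop brighter.
Shutter speed: 1/4000 → 1/2000.

1/2000s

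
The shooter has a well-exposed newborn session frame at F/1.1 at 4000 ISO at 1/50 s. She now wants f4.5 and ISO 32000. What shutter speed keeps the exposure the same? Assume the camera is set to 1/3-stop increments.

Aperture: f/1.1 → f/1.2 → f/1.4 → f/1.6 → f/1.8 → f/2 → f/2.2 → f/2.5 → f/2.8 → f/3.2 → f/3.5 → f/4 → f/4.5 — 4 stops stopped down (darker).
ISO: 4000 → 5000 → 6400 → 8000 → 10000 → 12800 → 16000 → 20000 → 25600 → 32000 — 3 stops raised (brighter).
Net change so far: 1 stop darker. Offset with the shutter speed: 1/50 → 1/40 → 1/30 → 1/25.

1/25s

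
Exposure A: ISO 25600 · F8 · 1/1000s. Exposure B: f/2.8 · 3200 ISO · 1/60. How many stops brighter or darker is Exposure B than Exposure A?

4 stops brighter

Aperture: f/8 → f/5.6 → f/4 → f/2.8 — 3 stops larger aperture (brighter).
Shutter speed: 1/1000 → 1/500 → 1/250 → 1/125 → 1/60 — 4 stops longer (brighter).
ISO: 25600 → 12800 → 6400 → 3200 — 3 stops dropped (darker).
Net: +3 +4 −3 = +4 stops.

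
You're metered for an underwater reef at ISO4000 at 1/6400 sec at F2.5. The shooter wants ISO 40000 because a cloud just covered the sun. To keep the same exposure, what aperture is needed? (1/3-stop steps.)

ISO: 4000 → 5000 → 6400 → 8000 → 10000 → 12800 → 16000 → 20000 → 25600 → 32000 → 40000 — 3 1/3 stops raised (brighter).
Need 3 1/3 stops darker from the aperture: f/2.5 → f/2.8 → f/3.2 → f/3.5 → f/4 → f/4.5 → f/5 → f/5.6 → f/6.3 → f/7.1 → f/8.

f/8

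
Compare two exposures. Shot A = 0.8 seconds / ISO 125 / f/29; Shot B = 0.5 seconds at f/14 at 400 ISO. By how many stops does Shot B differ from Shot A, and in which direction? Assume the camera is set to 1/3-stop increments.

3 stops brighter

Aperture: f/29 → f/25 → f/22 → f/20 → f/18 → f/16 → f/14 — 2 stops larger aperture (brighter).
Shutter speed: 0.8 → 0.6 → 0.5 — 2/3 stop faster (darker).
ISO: 125 → 160 → 200 → 250 → 320 → 400 — 1 2/3 stops raised (brighter).
Net: +2 −2/3 +1 2/3 = +3 stops.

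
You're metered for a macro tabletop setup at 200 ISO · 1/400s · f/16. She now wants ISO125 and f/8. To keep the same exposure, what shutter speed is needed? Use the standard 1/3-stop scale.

ISO: 200 → 160 → 125 — 2/3 stop lower (darker).
Aperture: f/16 → f/14 → f/13 → f/11 → f/10 → f/9 → f/8 — 2 stops opened up (brighter).
Net change so far: 1 1/3 stops brighter. Offset with the shutter speed: 1/400 → 1/500 → 1/640 → 1/800 → 1/1000.

1/1000s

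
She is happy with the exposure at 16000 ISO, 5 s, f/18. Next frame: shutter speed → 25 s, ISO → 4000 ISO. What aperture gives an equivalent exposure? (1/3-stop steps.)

f/20

Shutter speed: 5 → 6 → 8 → 10 → 13 → 15 → 20 → 25 — 2 1/3 stops slower (brighter).
ISO: 16000 → 12800 → 10000 → 8000 → 6400 → 5000 → 4000 — 2 stops lower (darker).
Net change so far: 1/3 stop brighter. Offset with the aperture: f/18 → f/20.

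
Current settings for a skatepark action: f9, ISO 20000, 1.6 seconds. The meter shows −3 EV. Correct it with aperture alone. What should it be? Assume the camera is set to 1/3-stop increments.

f/3.2

Underexposed by 3 stops → need 3 stops brighter.
Aperture: f/9 → f/8 → f/7.1 → f/6.3 → f/5.6 → f/5 → f/4.5 → f/4 → f/3.5 → f/3.2.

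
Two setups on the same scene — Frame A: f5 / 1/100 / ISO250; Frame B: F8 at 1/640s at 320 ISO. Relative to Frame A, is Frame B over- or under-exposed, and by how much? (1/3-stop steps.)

3 2/3 stops darker

Aperture: f/5 → f/5.6 → f/6.3 → f/7.1 → f/8 — 1 1/3 stops smaller aperture (darker).
Shutter speed: 1/100 → 1/125 → 1/160 → 1/200 → 1/250 → 1/320 → 1/400 → 1/500 → 1/640 — 2 2/3 stops shorter (darker).
ISO: 250 → 320 — 1/3 stop raised (brighter).
Net: −1 1/3 −2 2/3 +1/3 = −3 2/3 stops.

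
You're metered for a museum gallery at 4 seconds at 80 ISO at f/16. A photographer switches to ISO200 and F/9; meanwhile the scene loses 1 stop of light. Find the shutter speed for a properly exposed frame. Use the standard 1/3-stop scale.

1 s

Scene light: 1 stop darker.
ISO: 80 → 100 → 125 → 160 → 200 — 1 1/3 stops raised (brighter).
Aperture: f/16 → f/14 → f/13 → f/11 → f/10 → f/9 — 1 2/3 stops larger aperture (brighter).
Net so far: 2 stops brighter. Shutter speed: 4 → 3.2 → 2.5 → 2 → 1.6 → 1.3 → 1.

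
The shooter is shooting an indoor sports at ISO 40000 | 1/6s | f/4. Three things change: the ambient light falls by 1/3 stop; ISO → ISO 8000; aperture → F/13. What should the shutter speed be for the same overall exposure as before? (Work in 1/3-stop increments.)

10 s

Scene light: 1/3 stop darker.
ISO: 40000 → 32000 → 25600 → 20000 → 16000 → 12800 → 10000 → 8000 — 2 1/3 stops lower (darker).
Aperture: f/4 → f/4.5 → f/5 → f/5.6 → f/6.3 → f/7.1 → f/8 → f/9 → f/10 → f/11 → f/13 — 3 1/3 stops narrower (darker).
Net so far: 6 stops darker. Shutter speed: 1/6 → 1/5 → 1/4 → 0.3 → 0.4 → 0.5 → 0.6 → 0.8 → 1 → 1.3 → 1.6 → 2 → 2.5 → 3.2 → 4 → 5 → 6 → 8 → 10.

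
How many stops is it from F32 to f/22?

1 stop

f/32 → f/22 — count the steps: 1 stop.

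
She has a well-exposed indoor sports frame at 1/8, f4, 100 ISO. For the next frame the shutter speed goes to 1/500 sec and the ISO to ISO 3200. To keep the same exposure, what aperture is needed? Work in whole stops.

f/2.8

Shutter speed: 1/8 → 1/15 → 1/30 → 1/60 → 1/125 → 1/250 → 1/500 — 6 stops faster (darker).
ISO: 100 → 200 → 400 → 800 → 1600 → 3200 — 5 stops higher (brighter).
Net change so far: 1 stop darker. Offset with the aperture: f/4 → f/2.8.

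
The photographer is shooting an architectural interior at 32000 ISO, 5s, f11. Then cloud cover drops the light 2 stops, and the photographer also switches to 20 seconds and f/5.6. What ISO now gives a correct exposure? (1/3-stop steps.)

ISO 8000

Scene light: 2 stops darker.
Shutter speed: 5 → 6 → 8 → 10 → 13 → 15 → 20 — 2 stops slower (brighter).
Aperture: f/11 → f/10 → f/9 → f/8 → f/7.1 → f/6.3 → f/5.6 — 2 stops larger aperture (brighter).
Net so far: 2 stops brighter. ISO: 32000 → 25600 → 20000 → 16000 → 12800 → 10000 → 8000.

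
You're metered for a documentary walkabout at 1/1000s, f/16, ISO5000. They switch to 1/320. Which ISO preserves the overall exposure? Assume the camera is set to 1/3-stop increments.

ISO 1600

Shutter speed: 1/1000 → 1/800 → 1/640 → 1/500 → 1/400 → 1/320 — 1 2/3 stops longer (brighter).
Need 1 2/3 stops darker from the ISO: 5000 → 4000 → 3200 → 2500 → 2000 → 1600.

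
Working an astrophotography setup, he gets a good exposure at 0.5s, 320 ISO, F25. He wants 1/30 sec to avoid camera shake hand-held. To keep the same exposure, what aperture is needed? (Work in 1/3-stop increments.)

f/6.3

Shutter speed: 0.5 → 0.4 → 0.3 → 1/4 → 1/5 → 1/6 → 1/8 → 1/10 → 1/13 → 1/15 → 1/20 → 1/25 → 1/30 — 4 stops faster (darker).
Need 4 stops brighter from the aperture: f/25 → f/22 → f/20 → f/18 → f/16 → f/14 → f/13 → f/11 → f/10 → f/9 → f/8 → f/7.1 → f/6.3.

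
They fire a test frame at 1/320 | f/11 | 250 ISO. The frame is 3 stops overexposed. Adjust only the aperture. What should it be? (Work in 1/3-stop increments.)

Overexposed by 3 stops → need 3 stops darker.
Aperture: f/11 → f/13 → f/14 → f/16 → f/18 → f/20 → f/22 → f/25 → f/29 → f/32.

f/32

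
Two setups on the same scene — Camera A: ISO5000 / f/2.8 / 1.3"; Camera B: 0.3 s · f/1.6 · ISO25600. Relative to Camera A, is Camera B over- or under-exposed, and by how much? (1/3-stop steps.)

Aperture: f/2.8 → f/2.5 → f/2.2 → f/2 → f/1.8 → f/1.6 — 1 2/3 stops larger aperture (brighter).
Shutter speed: 1.3 → 1 → 0.8 → 0.6 → 0.5 → 0.4 → 0.3 — 2 stops shorter (darker).
ISO: 5000 → 6400 → 8000 → 10000 → 12800 → 16000 → 20000 → 25600 — 2 1/3 stops raised (brighter).
Net: +1 2/3 −2 +2 1/3 = +2 stops.

2 stops brighter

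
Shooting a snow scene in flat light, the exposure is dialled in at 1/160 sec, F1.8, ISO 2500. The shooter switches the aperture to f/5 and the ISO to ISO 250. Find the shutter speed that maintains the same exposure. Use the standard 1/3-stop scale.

Aperture: f/1.8 → f/2 → f/2.2 → f/2.5 → f/2.8 → f/3.2 → f/3.5 → f/4 → f/4.5 → f/5 — 3 stops narrower (darker).
ISO: 2500 → 2000 → 1600 → 1250 → 1000 → 800 → 640 → 500 → 400 → 320 → 250 — 3 1/3 stops lower (darker).
Net change so far: 6 1/3 stops darker. Offset with the shutter speed: 1/160 → 1/125 → 1/100 → 1/80 → 1/60 → 1/50 → 1/40 → 1/30 → 1/25 → 1/20 → 1/15 → 1/13 → 1/10 → 1/8 → 1/6 → 1/5 → 1/4 → 0.3 → 0.4 → 0.5.

0.5 s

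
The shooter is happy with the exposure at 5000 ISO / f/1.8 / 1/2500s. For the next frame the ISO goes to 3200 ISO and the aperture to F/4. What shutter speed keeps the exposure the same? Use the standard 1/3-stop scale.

1/320s

ISO: 5000 → 4000 → 3200 — 2/3 stop dropped (darker).
Aperture: f/1.8 → f/2 → f/2.2 → f/2.5 → f/2.8 → f/3.2 → f/3.5 → f/4 — 2 1/3 stops narrower (darker).
Net change so far: 3 stops darker. Offset with the shutter speed: 1/2500 → 1/2000 → 1/1600 → 1/1250 → 1/1000 → 1/800 → 1/640 → 1/500 → 1/400 → 1/320.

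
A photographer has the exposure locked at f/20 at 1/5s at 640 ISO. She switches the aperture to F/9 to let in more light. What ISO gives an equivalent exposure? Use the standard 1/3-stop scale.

ISO 125

Aperture: f/20 → f/18 → f/16 → f/14 → f/13 → f/11 → f/10 → f/9 — 2 1/3 stops larger aperture (brighter).
Need 2 1/3 stops darker from the ISO: 640 → 500 → 400 → 320 → 250 → 200 → 160 → 125.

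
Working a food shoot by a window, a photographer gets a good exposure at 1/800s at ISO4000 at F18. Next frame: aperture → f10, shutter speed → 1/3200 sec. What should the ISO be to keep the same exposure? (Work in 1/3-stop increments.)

ISO 5000

Aperture: f/18 → f/16 → f/14 → f/13 → f/11 → f/10 — 1 2/3 stops wider (brighter).
Shutter speed: 1/800 → 1/1000 → 1/1250 → 1/1600 → 1/2000 → 1/2500 → 1/3200 — 2 stops shorter (darker).
Net change so far: 1/3 stop darker. Offset with the ISO: 4000 → 5000.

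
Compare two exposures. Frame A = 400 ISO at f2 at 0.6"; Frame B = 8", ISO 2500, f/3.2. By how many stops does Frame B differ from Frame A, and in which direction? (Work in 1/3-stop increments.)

Aperture: f/2 → f/2.2 → f/2.5 → f/2.8 → f/3.2 — 1 1/3 stops narrower (darker).
Shutter speed: 0.6 → 0.8 → 1 → 1.3 → 1.6 → 2 → 2.5 → 3.2 → 4 → 5 → 6 → 8 — 3 2/3 stops slower (brighter).
ISO: 400 → 500 → 640 → 800 → 1000 → 1250 → 1600 → 2000 → 2500 — 2 2/3 stops raised (brighter).
Net: −1 1/3 +3 2/3 +2 2/3 = +5 stops.

5 stops brighter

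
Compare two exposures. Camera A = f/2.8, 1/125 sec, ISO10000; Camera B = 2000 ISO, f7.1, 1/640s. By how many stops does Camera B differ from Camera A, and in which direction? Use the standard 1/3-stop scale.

Aperture: f/2.8 → f/3.2 → f/3.5 → f/4 → f/4.5 → f/5 → f/5.6 → f/6.3 → f/7.1 — 2 2/3 stops stopped down (darker).
Shutter speed: 1/125 → 1/160 → 1/200 → 1/250 → 1/320 → 1/400 → 1/500 → 1/640 — 2 1/3 stops shorter (darker).
ISO: 10000 → 8000 → 6400 → 5000 → 4000 → 3200 → 2500 → 2000 — 2 1/3 stops dropped (darker).
Net: −2 2/3 −2 1/3 −2 1/3 = −7 1/3 stops.

7 1/3 stops darker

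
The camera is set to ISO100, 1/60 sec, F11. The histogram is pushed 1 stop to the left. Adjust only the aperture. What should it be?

f/8

Underexposed by 1 stop → need 1 stop brighter.
Aperture: f/11 → f/8.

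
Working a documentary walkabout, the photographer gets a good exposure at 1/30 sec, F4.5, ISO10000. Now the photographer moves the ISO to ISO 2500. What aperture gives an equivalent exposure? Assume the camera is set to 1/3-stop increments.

f/2.2

ISO: 10000 → 8000 → 6400 → 5000 → 4000 → 3200 → 2500 — 2 stops lower (darker).
Need 2 stops brighter from the aperture: f/4.5 → f/4 → f/3.5 → f/3.2 → f/2.8 → f/2.5 → f/2.2.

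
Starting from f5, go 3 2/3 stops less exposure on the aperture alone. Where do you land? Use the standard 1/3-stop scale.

Aperture: f/5 → f/5.6 → f/6.3 → f/7.1 → f/8 → f/9 → f/10 → f/11 → f/13 → f/14 → f/16 → f/18 — 3 2/3 stops stopped down (darker).

f/18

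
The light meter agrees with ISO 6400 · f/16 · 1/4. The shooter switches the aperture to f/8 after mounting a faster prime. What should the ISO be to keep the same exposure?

ISO 1600

Aperture: f/16 → f/11 → f/8 — 2 stops larger aperture (brighter).
Need 2 stops darker from the ISO: 6400 → 3200 → 1600.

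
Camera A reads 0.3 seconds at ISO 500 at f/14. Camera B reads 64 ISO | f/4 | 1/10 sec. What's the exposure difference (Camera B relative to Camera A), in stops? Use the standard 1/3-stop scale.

Aperture: f/14 → f/13 → f/11 → f/10 → f/9 → f/8 → f/7.1 → f/6.3 → f/5.6 → f/5 → f/4.5 → f/4 — 3 2/3 stops larger aperture (brighter).
Shutter speed: 0.3 → 1/4 → 1/5 → 1/6 → 1/8 → 1/10 — 1 2/3 stops faster (darker).
ISO: 500 → 400 → 320 → 250 → 200 → 160 → 125 → 100 → 80 → 64 — 3 stops dropped (darker).
Net: +3 2/3 −1 2/3 −3 = −1 stop.

1 stop darker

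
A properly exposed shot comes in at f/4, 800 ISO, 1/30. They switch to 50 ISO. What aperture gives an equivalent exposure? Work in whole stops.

ISO: 800 → 400 → 200 → 100 → 50 — 4 stops dropped (darker).
Need 4 stops brighter from the aperture: f/4 → f/2.8 → f/2 → f/1.4 → f/1.0.

f/1.0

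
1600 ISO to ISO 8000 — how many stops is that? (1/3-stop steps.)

2 1/3 stops

1600 → 2000 → 2500 → 3200 → 4000 → 5000 → 6400 → 8000 — count the steps: 7 third-stops = 2 1/3 stops.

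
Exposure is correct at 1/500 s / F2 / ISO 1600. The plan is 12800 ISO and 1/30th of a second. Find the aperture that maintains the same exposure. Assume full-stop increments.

ISO: 1600 → 3200 → 6400 → 12800 — 3 stops raised (brighter).
Shutter speed: 1/500 → 1/250 → 1/125 → 1/60 → 1/30 — 4 stops slower (brighter).
Net change so far: 7 stops brighter. Offset with the aperture: f/2 → f/2.8 → f/4 → f/5.6 → f/8 → f/11 → f/16 → f/22.

f/22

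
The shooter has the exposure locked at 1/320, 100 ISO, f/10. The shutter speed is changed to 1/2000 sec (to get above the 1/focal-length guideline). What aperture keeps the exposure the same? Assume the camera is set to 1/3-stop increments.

f/4

Shutter speed: 1/320 → 1/400 → 1/500 → 1/640 → 1/800 → 1/1000 → 1/1250 → 1/1600 → 1/2000 — 2 2/3 stops faster (darker).
Need 2 2/3 stops brighter from the aperture: f/10 → f/9 → f/8 → f/7.1 → f/6.3 → f/5.6 → f/5 → f/4.5 → f/4.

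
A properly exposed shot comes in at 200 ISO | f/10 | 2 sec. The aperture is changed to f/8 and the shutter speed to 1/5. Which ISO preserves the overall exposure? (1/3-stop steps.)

Aperture: f/10 → f/9 → f/8 — 2/3 stop wider (brighter).
Shutter speed: 2 → 1.6 → 1.3 → 1 → 0.8 → 0.6 → 0.5 → 0.4 → 0.3 → 1/4 → 1/5 — 3 1/3 stops shorter (darker).
Net change so far: 2 2/3 stops darker. Offset with the ISO: 200 → 250 → 320 → 400 → 500 → 640 → 800 → 1000 → 1250.

ISO 1250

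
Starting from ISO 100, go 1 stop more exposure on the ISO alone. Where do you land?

ISO: 100 → 200 — 1 stop higher (brighter).

ISO 200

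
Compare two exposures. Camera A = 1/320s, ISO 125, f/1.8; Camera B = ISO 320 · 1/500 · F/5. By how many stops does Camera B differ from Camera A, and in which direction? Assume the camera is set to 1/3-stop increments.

2 1/3 stops darker

Aperture: f/1.8 → f/2 → f/2.2 → f/2.5 → f/2.8 → f/3.2 → f/3.5 → f/4 → f/4.5 → f/5 — 3 stops narrower (darker).
Shutter speed: 1/320 → 1/400 → 1/500 — 2/3 stop shorter (darker).
ISO: 125 → 160 → 200 → 250 → 320 — 1 1/3 stops higher (brighter).
Net: −3 −2/3 +1 1/3 = −2 1/3 stops.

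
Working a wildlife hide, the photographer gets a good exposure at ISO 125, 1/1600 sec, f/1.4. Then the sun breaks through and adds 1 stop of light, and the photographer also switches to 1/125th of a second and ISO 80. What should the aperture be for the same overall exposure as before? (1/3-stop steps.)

f/5.6

Scene light: 1 stop brighter.
Shutter speed: 1/1600 → 1/1250 → 1/1000 → 1/800 → 1/640 → 1/500 → 1/400 → 1/320 → 1/250 → 1/200 → 1/160 → 1/125 — 3 2/3 stops slower (brighter).
ISO: 125 → 100 → 80 — 2/3 stop dropped (darker).
Net so far: 4 stops brighter. Aperture: f/1.4 → f/1.6 → f/1.8 → f/2 → f/2.2 → f/2.5 → f/2.8 → f/3.2 → f/3.5 → f/4 → f/4.5 → f/5 → f/5.6.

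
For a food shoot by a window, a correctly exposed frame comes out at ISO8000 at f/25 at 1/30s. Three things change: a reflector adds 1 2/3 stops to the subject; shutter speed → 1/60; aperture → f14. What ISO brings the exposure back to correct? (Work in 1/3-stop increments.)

Scene light: 1 2/3 stops brighter.
Shutter speed: 1/30 → 1/40 → 1/50 → 1/60 — 1 stop shorter (darker).
Aperture: f/25 → f/22 → f/20 → f/18 → f/16 → f/14 — 1 2/3 stops wider (brighter).
Net so far: 2 1/3 stops brighter. ISO: 8000 → 6400 → 5000 → 4000 → 3200 → 2500 → 2000 → 1600.

ISO 1600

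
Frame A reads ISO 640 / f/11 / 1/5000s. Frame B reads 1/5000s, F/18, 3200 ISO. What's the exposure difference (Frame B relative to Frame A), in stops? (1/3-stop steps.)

1 stop brighter

Aperture: f/11 → f/13 → f/14 → f/16 → f/18 — 1 1/3 stops stopped down (darker).
Shutter speed: unchanged.
ISO: 640 → 800 → 1000 → 1250 → 1600 → 2000 → 2500 → 3200 — 2 1/3 stops higher (brighter).
Net: −1 1/3 +2 1/3 = +1 stop.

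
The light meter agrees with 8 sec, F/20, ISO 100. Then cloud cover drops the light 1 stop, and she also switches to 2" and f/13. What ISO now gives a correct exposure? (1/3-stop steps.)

ISO 320

Scene light: 1 stop darker.
Shutter speed: 8 → 6 → 5 → 4 → 3.2 → 2.5 → 2 — 2 stops faster (darker).
Aperture: f/20 → f/18 → f/16 → f/14 → f/13 — 1 1/3 stops opened up (brighter).
Net so far: 1 2/3 stops darker. ISO: 100 → 125 → 160 → 200 → 250 → 320.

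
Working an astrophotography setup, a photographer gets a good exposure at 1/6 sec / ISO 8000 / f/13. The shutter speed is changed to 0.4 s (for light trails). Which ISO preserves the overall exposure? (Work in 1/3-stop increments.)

ISO 3200

Shutter speed: 1/6 → 1/5 → 1/4 → 0.3 → 0.4 — 1 1/3 stops slower (brighter).
Need 1 1/3 stops darker from the ISO: 8000 → 6400 → 5000 → 4000 → 3200.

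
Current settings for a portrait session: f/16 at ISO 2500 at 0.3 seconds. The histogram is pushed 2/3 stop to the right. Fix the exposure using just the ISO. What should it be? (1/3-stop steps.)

ISO 1600

Overexposed by 2/3 stop → need 2/3 stop darker.
ISO: 2500 → 2000 → 1600.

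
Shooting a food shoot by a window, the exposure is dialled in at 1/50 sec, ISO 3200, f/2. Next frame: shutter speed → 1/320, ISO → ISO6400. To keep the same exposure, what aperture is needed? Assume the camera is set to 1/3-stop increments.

Shutter speed: 1/50 → 1/60 → 1/80 → 1/100 → 1/125 → 1/160 → 1/200 → 1/250 → 1/320 — 2 2/3 stops faster (darker).
ISO: 3200 → 4000 → 5000 → 6400 — 1 stop raised (brighter).
Net change so far: 1 2/3 stops darker. Offset with the aperture: f/2 → f/1.8 → f/1.6 → f/1.4 → f/1.2 → f/1.1.

f/1.1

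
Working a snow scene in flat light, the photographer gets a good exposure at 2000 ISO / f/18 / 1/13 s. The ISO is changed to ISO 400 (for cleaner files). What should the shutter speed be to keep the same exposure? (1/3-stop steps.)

0.4 s

ISO: 2000 → 1600 → 1250 → 1000 → 800 → 640 → 500 → 400 — 2 1/3 stops dropped (darker).
Need 2 1/3 stops brighter from the shutter speed: 1/13 → 1/10 → 1/8 → 1/6 → 1/5 → 1/4 → 0.3 → 0.4.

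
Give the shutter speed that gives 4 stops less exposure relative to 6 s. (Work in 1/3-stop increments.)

Shutter speed: 6 → 5 → 4 → 3.2 → 2.5 → 2 → 1.6 → 1.3 → 1 → 0.8 → 0.6 → 0.5 → 0.4 — 4 stops faster (darker).

0.4 s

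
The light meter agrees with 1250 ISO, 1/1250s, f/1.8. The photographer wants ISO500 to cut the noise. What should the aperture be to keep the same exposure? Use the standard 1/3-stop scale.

ISO: 1250 → 1000 → 800 → 640 → 500 — 1 1/3 stops lower (darker).
Need 1 1/3 stops brighter from the aperture: f/1.8 → f/1.6 → f/1.4 → f/1.2 → f/1.1.

f/1.1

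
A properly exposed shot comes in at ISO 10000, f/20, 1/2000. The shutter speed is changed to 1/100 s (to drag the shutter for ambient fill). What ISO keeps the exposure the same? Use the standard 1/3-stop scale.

Shutter speed: 1/2000 → 1/1600 → 1/1250 → 1/1000 → 1/800 → 1/640 → 1/500 → 1/400 → 1/320 → 1/250 → 1/200 → 1/160 → 1/125 → 1/100 — 4 1/3 stops slower (brighter).
Need 4 1/3 stops darker from the ISO: 10000 → 8000 → 6400 → 5000 → 4000 → 3200 → 2500 → 2000 → 1600 → 1250 → 1000 → 800 → 640 → 500.

ISO 500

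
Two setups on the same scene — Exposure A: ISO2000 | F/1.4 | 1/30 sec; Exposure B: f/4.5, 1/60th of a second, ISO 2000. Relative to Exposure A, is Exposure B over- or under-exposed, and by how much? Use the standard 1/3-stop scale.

4 1/3 stops darker

Aperture: f/1.4 → f/1.6 → f/1.8 → f/2 → f/2.2 → f/2.5 → f/2.8 → f/3.2 → f/3.5 → f/4 → f/4.5 — 3 1/3 stops narrower (darker).
Shutter speed: 1/30 → 1/40 → 1/50 → 1/60 — 1 stop shorter (darker).
ISO: unchanged.
Net: −3 1/3 −1 = −4 1/3 stops.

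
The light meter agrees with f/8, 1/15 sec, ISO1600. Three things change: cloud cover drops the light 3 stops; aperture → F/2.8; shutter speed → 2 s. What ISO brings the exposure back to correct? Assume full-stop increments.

ISO 50

Scene light: 3 stops darker.
Aperture: f/8 → f/5.6 → f/4 → f/2.8 — 3 stops wider (brighter).
Shutter speed: 1/15 → 1/8 → 1/4 → 1/2 → 1 → 2 — 5 stops longer (brighter).
Net so far: 5 stops brighter. ISO: 1600 → 800 → 400 → 200 → 100 → 50.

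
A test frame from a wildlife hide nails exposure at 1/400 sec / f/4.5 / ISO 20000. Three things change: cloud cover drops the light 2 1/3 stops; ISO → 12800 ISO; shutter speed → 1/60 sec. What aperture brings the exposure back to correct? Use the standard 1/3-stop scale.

f/4

Scene light: 2 1/3 stops darker.
ISO: 20000 → 16000 → 12800 — 2/3 stop dropped (darker).
Shutter speed: 1/400 → 1/320 → 1/250 → 1/200 → 1/160 → 1/125 → 1/100 → 1/80 → 1/60 — 2 2/3 stops longer (brighter).
Net so far: 1/3 stop darker. Aperture: f/4.5 → f/4.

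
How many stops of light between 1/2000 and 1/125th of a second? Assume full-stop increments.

1/2000 → 1/1000 → 1/500 → 1/250 → 1/125 — count the steps: 4 stops.

4 stops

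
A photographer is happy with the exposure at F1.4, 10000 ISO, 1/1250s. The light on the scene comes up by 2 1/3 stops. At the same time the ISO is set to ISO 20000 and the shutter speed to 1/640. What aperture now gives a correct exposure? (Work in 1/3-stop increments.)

Scene light: 2 1/3 stops brighter.
ISO: 10000 → 12800 → 16000 → 20000 — 1 stop higher (brighter).
Shutter speed: 1/1250 → 1/1000 → 1/800 → 1/640 — 1 stop slower (brighter).
Net so far: 4 1/3 stops brighter. Aperture: f/1.4 → f/1.6 → f/1.8 → f/2 → f/2.2 → f/2.5 → f/2.8 → f/3.2 → f/3.5 → f/4 → f/4.5 → f/5 → f/5.6 → f/6.3.

f/6.3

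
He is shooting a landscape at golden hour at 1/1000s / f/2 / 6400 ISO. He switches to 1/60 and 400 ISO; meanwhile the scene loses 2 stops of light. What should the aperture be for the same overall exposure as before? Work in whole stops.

Scene light: 2 stops darker.
Shutter speed: 1/1000 → 1/500 → 1/250 → 1/125 → 1/60 — 4 stops slower (brighter).
ISO: 6400 → 3200 → 1600 → 800 → 400 — 4 stops dropped (darker).
Net so far: 2 stops darker. Aperture: f/2 → f/1.4 → f/1.0.

f/1.0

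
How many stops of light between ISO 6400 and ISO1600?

6400 → 3200 → 1600 — count the steps: 2 stops.

2 stops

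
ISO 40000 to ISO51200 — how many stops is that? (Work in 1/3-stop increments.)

1/3 stop

40000 → 51200 — count the steps: 1 third-stops = 1/3 stop.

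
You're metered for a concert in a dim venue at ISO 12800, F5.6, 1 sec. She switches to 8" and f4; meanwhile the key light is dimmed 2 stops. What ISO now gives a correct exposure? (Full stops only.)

Scene light: 2 stops darker.
Shutter speed: 1 → 2 → 4 → 8 — 3 stops longer (brighter).
Aperture: f/5.6 → f/4 — 1 stop opened up (brighter).
Net so far: 2 stops brighter. ISO: 12800 → 6400 → 3200.

ISO 3200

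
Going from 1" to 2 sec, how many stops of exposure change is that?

1 stop

1 → 2 — count the steps: 1 stop.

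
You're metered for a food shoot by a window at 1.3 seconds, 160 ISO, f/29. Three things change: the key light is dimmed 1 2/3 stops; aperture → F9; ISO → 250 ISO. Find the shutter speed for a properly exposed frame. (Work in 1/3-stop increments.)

Scene light: 1 2/3 stops darker.
Aperture: f/29 → f/25 → f/22 → f/20 → f/18 → f/16 → f/14 → f/13 → f/11 → f/10 → f/9 — 3 1/3 stops larger aperture (brighter).
ISO: 160 → 200 → 250 — 2/3 stop higher (brighter).
Net so far: 2 1/3 stops brighter. Shutter speed: 1.3 → 1 → 0.8 → 0.6 → 0.5 → 0.4 → 0.3 → 1/4.

1/4s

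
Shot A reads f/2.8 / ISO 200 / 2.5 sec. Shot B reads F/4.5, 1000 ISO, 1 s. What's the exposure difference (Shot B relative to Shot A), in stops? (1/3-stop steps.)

1/3 stop darker

Aperture: f/2.8 → f/3.2 → f/3.5 → f/4 → f/4.5 — 1 1/3 stops narrower (darker).
Shutter speed: 2.5 → 2 → 1.6 → 1.3 → 1 — 1 1/3 stops faster (darker).
ISO: 200 → 250 → 320 → 400 → 500 → 640 → 800 → 1000 — 2 1/3 stops raised (brighter).
Net: −1 1/3 −1 1/3 +2 1/3 = −1/3 stops.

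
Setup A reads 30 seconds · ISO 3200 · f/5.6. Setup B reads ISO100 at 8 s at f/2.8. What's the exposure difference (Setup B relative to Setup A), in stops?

5 stops darker

Aperture: f/5.6 → f/4 → f/2.8 — 2 stops opened up (brighter).
Shutter speed: 30 → 15 → 8 — 2 stops shorter (darker).
ISO: 3200 → 1600 → 800 → 400 → 200 → 100 — 5 stops dropped (darker).
Net: +2 −2 −5 = −5 stops.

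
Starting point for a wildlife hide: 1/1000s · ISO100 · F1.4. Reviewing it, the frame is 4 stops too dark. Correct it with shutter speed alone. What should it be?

Underexposed by 4 stops → need 4 stops brighter.
Shutter speed: 1/1000 → 1/500 → 1/250 → 1/125 → 1/60.

1/60s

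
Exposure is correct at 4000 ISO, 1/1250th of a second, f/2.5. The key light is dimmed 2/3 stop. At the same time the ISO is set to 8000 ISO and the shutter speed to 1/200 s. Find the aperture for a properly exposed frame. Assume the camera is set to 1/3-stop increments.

Scene light: 2/3 stop darker.
ISO: 4000 → 5000 → 6400 → 8000 — 1 stop higher (brighter).
Shutter speed: 1/1250 → 1/1000 → 1/800 → 1/640 → 1/500 → 1/400 → 1/320 → 1/250 → 1/200 — 2 2/3 stops slower (brighter).
Net so far: 3 stops brighter. Aperture: f/2.5 → f/2.8 → f/3.2 → f/3.5 → f/4 → f/4.5 → f/5 → f/5.6 → f/6.3 → f/7.1.

f/7.1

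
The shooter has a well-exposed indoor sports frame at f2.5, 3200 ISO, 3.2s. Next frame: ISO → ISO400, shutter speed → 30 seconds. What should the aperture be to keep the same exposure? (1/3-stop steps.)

ISO: 3200 → 2500 → 2000 → 1600 → 1250 → 1000 → 800 → 640 → 500 → 400 — 3 stops lower (darker).
Shutter speed: 3.2 → 4 → 5 → 6 → 8 → 10 → 13 → 15 → 20 → 25 → 30 — 3 1/3 stops slower (brighter).
Net change so far: 1/3 stop brighter. Offset with the aperture: f/2.5 → f/2.8.

f/2.8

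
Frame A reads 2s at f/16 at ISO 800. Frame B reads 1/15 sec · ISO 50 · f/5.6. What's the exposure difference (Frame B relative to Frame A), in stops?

Aperture: f/16 → f/11 → f/8 → f/5.6 — 3 stops wider (brighter).
Shutter speed: 2 → 1 → 1/2 → 1/4 → 1/8 → 1/15 — 5 stops faster (darker).
ISO: 800 → 400 → 200 → 100 → 50 — 4 stops lower (darker).
Net: +3 −5 −4 = −6 stops.

6 stops darker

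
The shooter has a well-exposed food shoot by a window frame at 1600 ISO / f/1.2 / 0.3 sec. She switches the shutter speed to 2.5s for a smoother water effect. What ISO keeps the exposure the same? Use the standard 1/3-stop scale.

Shutter speed: 0.3 → 0.4 → 0.5 → 0.6 → 0.8 → 1 → 1.3 → 1.6 → 2 → 2.5 — 3 stops longer (brighter).
Need 3 stops darker from the ISO: 1600 → 1250 → 1000 → 800 → 640 → 500 → 400 → 320 → 250 → 200.

ISO 200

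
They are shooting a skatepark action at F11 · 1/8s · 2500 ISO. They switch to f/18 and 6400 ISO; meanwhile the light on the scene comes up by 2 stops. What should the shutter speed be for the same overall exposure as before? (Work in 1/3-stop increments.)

1/30s

Scene light: 2 stops brighter.
Aperture: f/11 → f/13 → f/14 → f/16 → f/18 — 1 1/3 stops smaller aperture (darker).
ISO: 2500 → 3200 → 4000 → 5000 → 6400 — 1 1/3 stops raised (brighter).
Net so far: 2 stops brighter. Shutter speed: 1/8 → 1/10 → 1/13 → 1/15 → 1/20 → 1/25 → 1/30.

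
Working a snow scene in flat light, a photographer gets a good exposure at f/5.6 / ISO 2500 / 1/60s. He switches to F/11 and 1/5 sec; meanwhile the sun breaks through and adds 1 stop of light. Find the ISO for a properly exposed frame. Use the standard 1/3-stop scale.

Scene light: 1 stop brighter.
Aperture: f/5.6 → f/6.3 → f/7.1 → f/8 → f/9 → f/10 → f/11 — 2 stops stopped down (darker).
Shutter speed: 1/60 → 1/50 → 1/40 → 1/30 → 1/25 → 1/20 → 1/15 → 1/13 → 1/10 → 1/8 → 1/6 → 1/5 — 3 2/3 stops longer (brighter).
Net so far: 2 2/3 stops brighter. ISO: 2500 → 2000 → 1600 → 1250 → 1000 → 800 → 640 → 500 → 400.

ISO 400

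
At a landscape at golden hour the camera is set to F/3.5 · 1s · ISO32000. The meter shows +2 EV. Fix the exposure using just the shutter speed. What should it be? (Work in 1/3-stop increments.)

1/4s

Overexposed by 2 stops → need 2 stops darker.
Shutter speed: 1 → 0.8 → 0.6 → 0.5 → 0.4 → 0.3 → 1/4.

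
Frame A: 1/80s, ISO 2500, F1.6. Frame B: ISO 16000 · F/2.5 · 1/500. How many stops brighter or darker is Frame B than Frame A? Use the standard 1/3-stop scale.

1 1/3 stops darker

Aperture: f/1.6 → f/1.8 → f/2 → f/2.2 → f/2.5 — 1 1/3 stops stopped down (darker).
Shutter speed: 1/80 → 1/100 → 1/125 → 1/160 → 1/200 → 1/250 → 1/320 → 1/400 → 1/500 — 2 2/3 stops shorter (darker).
ISO: 2500 → 3200 → 4000 → 5000 → 6400 → 8000 → 10000 → 12800 → 16000 — 2 2/3 stops raised (brighter).
Net: −1 1/3 −2 2/3 +2 2/3 = −1 1/3 stops.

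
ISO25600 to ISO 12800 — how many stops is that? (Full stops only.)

1 stop

25600 → 12800 — count the steps: 1 stop.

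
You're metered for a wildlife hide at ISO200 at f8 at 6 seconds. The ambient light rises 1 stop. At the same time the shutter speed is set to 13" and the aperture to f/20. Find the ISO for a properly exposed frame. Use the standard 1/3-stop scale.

Scene light: 1 stop brighter.
Shutter speed: 6 → 8 → 10 → 13 — 1 stop longer (brighter).
Aperture: f/8 → f/9 → f/10 → f/11 → f/13 → f/14 → f/16 → f/18 → f/20 — 2 2/3 stops narrower (darker).
Net so far: 2/3 stop darker. ISO: 200 → 250 → 320.

ISO 320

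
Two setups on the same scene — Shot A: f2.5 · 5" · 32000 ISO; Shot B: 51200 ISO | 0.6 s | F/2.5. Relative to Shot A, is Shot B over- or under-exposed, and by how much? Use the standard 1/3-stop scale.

Aperture: unchanged.
Shutter speed: 5 → 4 → 3.2 → 2.5 → 2 → 1.6 → 1.3 → 1 → 0.8 → 0.6 — 3 stops faster (darker).
ISO: 32000 → 40000 → 51200 — 2/3 stop raised (brighter).
Net: −3 +2/3 = −2 1/3 stops.

2 1/3 stops darker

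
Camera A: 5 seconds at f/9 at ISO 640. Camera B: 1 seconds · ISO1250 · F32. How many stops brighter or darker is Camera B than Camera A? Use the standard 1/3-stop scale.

5 stops darker

Aperture: f/9 → f/10 → f/11 → f/13 → f/14 → f/16 → f/18 → f/20 → f/22 → f/25 → f/29 → f/32 — 3 2/3 stops narrower (darker).
Shutter speed: 5 → 4 → 3.2 → 2.5 → 2 → 1.6 → 1.3 → 1 — 2 1/3 stops shorter (darker).
ISO: 640 → 800 → 1000 → 1250 — 1 stop raised (brighter).
Net: −3 2/3 −2 1/3 +1 = −5 stops.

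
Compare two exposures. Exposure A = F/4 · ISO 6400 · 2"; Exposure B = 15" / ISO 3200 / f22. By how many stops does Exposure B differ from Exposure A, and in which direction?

Aperture: f/4 → f/5.6 → f/8 → f/11 → f/16 → f/22 — 5 stops stopped down (darker).
Shutter speed: 2 → 4 → 8 → 15 — 3 stops longer (brighter).
ISO: 6400 → 3200 — 1 stop lower (darker).
Net: −5 +3 −1 = −3 stops.

3 stops darker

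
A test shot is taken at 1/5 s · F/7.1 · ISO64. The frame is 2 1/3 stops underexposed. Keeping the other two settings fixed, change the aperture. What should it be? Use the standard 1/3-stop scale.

Underexposed by 2 1/3 stops → need 2 1/3 stops brighter.
Aperture: f/7.1 → f/6.3 → f/5.6 → f/5 → f/4.5 → f/4 → f/3.5 → f/3.2.

f/3.2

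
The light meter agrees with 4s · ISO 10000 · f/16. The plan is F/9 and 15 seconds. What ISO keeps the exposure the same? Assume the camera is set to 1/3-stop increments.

Aperture: f/16 → f/14 → f/13 → f/11 → f/10 → f/9 — 1 2/3 stops opened up (brighter).
Shutter speed: 4 → 5 → 6 → 8 → 10 → 13 → 15 — 2 stops slower (brighter).
Net change so far: 3 2/3 stops brighter. Offset with the ISO: 10000 → 8000 → 6400 → 5000 → 4000 → 3200 → 2500 → 2000 → 1600 → 1250 → 1000 → 800.

ISO 800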